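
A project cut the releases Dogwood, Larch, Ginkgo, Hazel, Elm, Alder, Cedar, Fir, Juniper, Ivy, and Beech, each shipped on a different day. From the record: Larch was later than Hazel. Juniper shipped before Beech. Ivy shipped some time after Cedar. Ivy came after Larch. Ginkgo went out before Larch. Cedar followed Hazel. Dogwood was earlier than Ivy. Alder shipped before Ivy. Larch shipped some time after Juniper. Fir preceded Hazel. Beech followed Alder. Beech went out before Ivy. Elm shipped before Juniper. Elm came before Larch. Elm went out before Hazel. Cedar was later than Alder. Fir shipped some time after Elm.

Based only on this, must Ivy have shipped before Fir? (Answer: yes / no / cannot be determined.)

no

Tracing the constraints gives Fir → Hazel → Cedar → Ivy, so Fir must come before Ivy.
That means Ivy cannot be before Fir.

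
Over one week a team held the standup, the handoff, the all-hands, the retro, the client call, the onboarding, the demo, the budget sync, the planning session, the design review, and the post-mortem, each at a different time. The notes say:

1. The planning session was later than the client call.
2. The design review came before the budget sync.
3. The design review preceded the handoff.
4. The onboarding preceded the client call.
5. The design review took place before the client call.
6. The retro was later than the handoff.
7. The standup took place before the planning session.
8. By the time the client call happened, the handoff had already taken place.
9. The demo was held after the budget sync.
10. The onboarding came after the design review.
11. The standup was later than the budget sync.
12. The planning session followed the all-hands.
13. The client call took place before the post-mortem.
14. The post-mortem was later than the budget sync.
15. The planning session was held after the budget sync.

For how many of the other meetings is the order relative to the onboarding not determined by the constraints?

6

Forced before the onboarding: the design review; forced after the onboarding: the client call, the planning session, and the post-mortem.
That leaves the all-hands, the budget sync, the demo, the handoff, the retro, and the standup with no forced order relative to the onboarding — 6.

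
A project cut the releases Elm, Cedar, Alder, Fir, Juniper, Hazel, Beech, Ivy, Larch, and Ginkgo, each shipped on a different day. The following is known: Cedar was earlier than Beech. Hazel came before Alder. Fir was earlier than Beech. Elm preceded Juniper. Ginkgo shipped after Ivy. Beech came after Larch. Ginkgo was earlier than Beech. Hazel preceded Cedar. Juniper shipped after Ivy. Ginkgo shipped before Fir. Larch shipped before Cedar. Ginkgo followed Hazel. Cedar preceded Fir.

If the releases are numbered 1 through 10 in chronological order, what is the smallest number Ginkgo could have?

3

Hazel and Ivy must both come before Ginkgo — 2 forced predecessors.
Nothing else is forced ahead of Ginkgo, so its earliest slot is position 2 + 1 = 3.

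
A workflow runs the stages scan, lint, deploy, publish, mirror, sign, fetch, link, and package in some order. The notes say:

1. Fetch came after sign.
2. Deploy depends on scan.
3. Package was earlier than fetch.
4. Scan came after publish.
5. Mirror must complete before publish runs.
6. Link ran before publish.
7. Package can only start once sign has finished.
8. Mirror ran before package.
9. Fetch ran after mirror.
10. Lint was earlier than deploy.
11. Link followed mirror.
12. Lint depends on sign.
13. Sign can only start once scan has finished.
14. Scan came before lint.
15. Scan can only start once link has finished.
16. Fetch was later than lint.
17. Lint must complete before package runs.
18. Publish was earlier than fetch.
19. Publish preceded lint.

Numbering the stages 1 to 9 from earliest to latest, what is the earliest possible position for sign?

Link, mirror, publish, and scan must all come before sign — 4 forced predecessors.
Nothing else is forced ahead of sign, so its earliest slot is position 4 + 1 = 5.

5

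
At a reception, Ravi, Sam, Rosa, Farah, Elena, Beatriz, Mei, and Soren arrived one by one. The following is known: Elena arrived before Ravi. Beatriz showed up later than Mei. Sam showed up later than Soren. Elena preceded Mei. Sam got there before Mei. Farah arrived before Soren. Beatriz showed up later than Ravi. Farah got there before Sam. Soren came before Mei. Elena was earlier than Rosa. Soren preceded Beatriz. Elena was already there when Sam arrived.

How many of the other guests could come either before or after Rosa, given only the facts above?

Forced before Rosa: Elena.
That leaves Beatriz, Farah, Mei, Ravi, Sam, and Soren with no forced order relative to Rosa — 6.

6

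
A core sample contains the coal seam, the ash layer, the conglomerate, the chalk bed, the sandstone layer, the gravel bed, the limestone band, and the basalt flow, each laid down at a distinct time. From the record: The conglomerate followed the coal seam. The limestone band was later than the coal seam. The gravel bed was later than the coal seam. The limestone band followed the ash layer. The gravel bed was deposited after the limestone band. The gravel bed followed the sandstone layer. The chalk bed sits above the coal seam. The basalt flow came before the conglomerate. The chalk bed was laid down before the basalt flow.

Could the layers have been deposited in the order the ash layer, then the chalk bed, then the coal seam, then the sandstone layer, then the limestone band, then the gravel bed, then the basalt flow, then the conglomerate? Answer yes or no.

The constraints require the coal seam before the chalk bed, but in the proposed sequence the chalk bed appears ahead of the coal seam. That one violation is enough.

no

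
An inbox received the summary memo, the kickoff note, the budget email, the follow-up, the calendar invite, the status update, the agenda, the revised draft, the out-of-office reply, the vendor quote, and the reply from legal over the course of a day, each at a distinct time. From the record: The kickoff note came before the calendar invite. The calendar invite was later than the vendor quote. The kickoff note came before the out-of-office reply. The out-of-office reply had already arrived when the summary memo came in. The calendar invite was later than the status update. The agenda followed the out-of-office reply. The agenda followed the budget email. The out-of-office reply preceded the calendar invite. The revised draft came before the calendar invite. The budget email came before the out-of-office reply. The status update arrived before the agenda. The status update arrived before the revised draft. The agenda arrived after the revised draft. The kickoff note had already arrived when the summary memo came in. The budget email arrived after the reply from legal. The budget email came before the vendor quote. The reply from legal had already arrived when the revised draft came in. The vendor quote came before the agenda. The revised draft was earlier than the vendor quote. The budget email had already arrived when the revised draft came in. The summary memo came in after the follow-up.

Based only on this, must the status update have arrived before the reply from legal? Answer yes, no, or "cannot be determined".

No chain of stated constraints runs from the status update to the reply from legal, and none runs from the reply from legal to the status update either.
So the relative order of the status update and the reply from legal is not fixed by the given facts.

cannot be determined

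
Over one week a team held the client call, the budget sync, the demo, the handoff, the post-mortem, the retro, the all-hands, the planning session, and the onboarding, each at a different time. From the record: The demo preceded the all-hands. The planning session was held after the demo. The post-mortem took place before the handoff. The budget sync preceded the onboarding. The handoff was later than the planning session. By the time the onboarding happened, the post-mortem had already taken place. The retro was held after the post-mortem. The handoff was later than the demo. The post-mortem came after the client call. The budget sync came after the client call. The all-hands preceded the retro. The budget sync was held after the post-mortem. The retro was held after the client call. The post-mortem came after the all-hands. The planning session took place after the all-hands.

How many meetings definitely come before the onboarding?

Directly stated before the onboarding: the budget sync and the post-mortem.
The all-hands reaches the onboarding via the all-hands → the post-mortem → the onboarding.
The client call reaches the onboarding via the client call → the post-mortem → the onboarding.
The demo reaches the onboarding via the demo → the all-hands → the post-mortem → the onboarding.
No chain forces the planning session (or any of the others) ahead of the onboarding.
That's the all-hands, the budget sync, the client call, the demo, and the post-mortem — 5 in all.

5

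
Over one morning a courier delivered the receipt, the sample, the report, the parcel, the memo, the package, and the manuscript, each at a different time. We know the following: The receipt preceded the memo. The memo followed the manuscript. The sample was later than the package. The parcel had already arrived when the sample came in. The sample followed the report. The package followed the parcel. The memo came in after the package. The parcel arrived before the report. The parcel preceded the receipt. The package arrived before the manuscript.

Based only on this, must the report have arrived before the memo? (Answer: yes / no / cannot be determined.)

cannot be determined

No chain of stated constraints runs from the report to the memo, and none runs from the memo to the report either.
So the relative order of the report and the memo is not fixed by the given facts.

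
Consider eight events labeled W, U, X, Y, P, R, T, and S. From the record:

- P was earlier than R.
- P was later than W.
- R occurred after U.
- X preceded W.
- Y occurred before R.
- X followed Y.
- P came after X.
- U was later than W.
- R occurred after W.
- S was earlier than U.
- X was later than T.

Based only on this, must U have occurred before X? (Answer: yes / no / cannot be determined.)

Tracing the constraints gives X → W → U, so X must come before U.
That means U cannot be before X.

no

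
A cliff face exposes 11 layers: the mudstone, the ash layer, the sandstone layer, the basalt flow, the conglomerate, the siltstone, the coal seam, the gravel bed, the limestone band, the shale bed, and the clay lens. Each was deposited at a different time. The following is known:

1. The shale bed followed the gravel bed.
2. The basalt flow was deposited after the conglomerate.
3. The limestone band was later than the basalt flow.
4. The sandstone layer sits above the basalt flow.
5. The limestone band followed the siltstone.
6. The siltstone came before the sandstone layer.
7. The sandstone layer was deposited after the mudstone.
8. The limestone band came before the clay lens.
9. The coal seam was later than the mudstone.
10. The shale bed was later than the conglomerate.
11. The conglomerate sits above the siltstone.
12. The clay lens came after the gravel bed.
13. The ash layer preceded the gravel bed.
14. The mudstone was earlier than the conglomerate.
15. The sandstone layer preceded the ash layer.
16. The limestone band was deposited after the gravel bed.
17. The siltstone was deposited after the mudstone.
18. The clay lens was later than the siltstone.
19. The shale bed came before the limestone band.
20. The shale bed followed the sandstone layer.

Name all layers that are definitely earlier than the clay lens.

Directly stated before the clay lens: the gravel bed, the limestone band, and the siltstone.
The ash layer reaches the clay lens via the ash layer → the gravel bed → the clay lens.
The basalt flow reaches the clay lens via the basalt flow → the limestone band → the clay lens.
The conglomerate reaches the clay lens via the conglomerate → the basalt flow → the limestone band → the clay lens.
Likewise the mudstone, the sandstone layer, and the shale bed each reach the clay lens by chaining the stated constraints.

the ash layer, the basalt flow, the conglomerate, the gravel bed, the limestone band, the mudstone, the sandstone layer, the shale bed, the siltstone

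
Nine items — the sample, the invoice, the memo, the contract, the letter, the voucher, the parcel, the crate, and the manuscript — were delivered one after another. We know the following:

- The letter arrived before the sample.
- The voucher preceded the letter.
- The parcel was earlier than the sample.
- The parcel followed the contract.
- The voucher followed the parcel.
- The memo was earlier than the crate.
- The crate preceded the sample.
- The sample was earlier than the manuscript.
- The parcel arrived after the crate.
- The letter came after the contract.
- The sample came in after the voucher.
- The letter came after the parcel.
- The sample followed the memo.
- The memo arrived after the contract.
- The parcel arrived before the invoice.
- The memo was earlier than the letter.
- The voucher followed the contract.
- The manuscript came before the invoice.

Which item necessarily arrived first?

the contract

The contract has a chain of constraints placing it before every other item, so the contract must be first.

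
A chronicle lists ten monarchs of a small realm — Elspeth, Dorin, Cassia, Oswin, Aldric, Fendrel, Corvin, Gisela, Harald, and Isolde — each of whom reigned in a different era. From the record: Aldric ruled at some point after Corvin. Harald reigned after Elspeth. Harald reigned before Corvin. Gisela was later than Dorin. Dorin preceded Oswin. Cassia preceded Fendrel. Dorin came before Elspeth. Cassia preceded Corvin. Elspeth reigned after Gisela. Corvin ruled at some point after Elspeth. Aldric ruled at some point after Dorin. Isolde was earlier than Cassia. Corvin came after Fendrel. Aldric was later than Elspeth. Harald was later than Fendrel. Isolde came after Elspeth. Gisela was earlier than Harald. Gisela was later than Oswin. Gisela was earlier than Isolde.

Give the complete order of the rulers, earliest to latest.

The constraints fix every adjacent pair, so only one ordering works:
Dorin → Oswin → Gisela → Elspeth → Isolde → Cassia → Fendrel → Harald → Corvin → Aldric.

Dorin, Oswin, Gisela, Elspeth, Isolde, Cassia, Fendrel, Harald, Corvin, Aldric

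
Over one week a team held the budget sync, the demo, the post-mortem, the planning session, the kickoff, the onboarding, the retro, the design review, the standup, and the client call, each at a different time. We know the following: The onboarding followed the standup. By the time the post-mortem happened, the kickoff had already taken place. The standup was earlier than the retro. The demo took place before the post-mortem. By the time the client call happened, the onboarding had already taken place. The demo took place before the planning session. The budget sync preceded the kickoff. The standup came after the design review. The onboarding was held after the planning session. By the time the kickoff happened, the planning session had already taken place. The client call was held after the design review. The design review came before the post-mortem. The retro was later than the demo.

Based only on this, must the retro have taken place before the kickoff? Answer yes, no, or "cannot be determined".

cannot be determined

No chain of stated constraints runs from the retro to the kickoff, and none runs from the kickoff to the retro either.
So the relative order of the retro and the kickoff is not fixed by the given facts.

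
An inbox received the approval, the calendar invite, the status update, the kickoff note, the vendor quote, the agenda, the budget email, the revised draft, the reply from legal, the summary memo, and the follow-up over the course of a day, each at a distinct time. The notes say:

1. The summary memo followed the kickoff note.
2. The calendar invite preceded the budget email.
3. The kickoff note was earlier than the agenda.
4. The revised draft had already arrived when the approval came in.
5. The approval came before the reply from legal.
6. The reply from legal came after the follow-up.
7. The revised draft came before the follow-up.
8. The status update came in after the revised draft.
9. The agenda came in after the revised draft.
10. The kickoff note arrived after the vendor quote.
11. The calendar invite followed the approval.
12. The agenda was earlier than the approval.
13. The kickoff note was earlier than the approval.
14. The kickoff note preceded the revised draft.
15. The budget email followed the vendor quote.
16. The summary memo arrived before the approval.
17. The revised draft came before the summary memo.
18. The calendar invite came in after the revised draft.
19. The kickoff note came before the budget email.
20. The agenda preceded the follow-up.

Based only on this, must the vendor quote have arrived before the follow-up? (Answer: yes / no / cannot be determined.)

Chain the constraints: the vendor quote → the kickoff note → the revised draft → the follow-up. Each link is directly stated, so the vendor quote comes before the follow-up.

yes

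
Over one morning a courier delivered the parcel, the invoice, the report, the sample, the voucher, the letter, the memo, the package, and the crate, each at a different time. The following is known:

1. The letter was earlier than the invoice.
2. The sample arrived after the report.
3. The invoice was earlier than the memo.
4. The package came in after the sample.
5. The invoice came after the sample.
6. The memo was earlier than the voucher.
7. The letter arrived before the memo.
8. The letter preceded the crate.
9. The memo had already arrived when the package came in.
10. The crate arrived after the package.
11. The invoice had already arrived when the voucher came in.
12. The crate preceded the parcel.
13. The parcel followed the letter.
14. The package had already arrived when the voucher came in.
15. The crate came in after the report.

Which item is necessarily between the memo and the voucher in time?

the package

Tracing the constraints gives the memo → the package → the voucher, so the package sits after the memo and before the voucher.
No other item is forced both after the memo and before the voucher.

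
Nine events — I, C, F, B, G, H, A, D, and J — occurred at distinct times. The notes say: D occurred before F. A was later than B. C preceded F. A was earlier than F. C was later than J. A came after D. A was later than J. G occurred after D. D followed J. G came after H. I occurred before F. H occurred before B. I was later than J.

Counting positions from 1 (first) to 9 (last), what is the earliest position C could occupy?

J must come before C — 1 forced predecessor.
Nothing else is forced ahead of C, so its earliest slot is position 1 + 1 = 2.

2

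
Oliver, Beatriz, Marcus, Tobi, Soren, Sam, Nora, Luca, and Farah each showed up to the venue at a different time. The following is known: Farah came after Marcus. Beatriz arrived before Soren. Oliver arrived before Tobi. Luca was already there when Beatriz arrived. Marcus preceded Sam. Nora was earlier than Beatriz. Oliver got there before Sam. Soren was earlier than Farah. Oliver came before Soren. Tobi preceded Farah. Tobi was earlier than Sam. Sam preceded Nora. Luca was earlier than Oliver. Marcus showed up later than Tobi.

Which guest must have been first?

Luca has a chain of constraints placing them before every other guest, so Luca must be first.

Luca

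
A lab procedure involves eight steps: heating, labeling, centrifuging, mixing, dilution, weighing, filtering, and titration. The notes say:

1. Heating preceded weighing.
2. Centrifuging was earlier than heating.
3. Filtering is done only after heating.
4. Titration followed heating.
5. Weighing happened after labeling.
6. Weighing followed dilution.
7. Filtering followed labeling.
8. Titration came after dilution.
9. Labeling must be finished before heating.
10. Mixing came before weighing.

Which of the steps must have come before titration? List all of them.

centrifuging, dilution, heating, labeling

Directly stated before titration: dilution and heating.
Centrifuging reaches titration via centrifuging → heating → titration.
Labeling reaches titration via labeling → heating → titration.
No chain forces filtering (or any of the others) ahead of titration.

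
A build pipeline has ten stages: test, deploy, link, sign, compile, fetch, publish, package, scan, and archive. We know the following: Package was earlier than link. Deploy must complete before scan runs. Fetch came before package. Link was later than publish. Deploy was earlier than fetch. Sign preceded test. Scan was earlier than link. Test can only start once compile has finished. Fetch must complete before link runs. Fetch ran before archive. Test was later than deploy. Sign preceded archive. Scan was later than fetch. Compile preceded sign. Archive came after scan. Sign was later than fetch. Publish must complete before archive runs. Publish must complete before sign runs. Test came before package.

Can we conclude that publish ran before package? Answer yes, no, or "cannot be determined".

yes

Chain the constraints: publish → sign → test → package. Each link is directly stated, so publish comes before package.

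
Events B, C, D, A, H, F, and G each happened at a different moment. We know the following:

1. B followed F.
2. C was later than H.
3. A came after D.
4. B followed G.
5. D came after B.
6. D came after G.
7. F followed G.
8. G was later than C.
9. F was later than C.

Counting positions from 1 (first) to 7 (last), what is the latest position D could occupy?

D must come before A — 1 event forced after it.
Everything else can be placed before D in some valid order, so D can sit as late as position 7 − 1 = 6.

6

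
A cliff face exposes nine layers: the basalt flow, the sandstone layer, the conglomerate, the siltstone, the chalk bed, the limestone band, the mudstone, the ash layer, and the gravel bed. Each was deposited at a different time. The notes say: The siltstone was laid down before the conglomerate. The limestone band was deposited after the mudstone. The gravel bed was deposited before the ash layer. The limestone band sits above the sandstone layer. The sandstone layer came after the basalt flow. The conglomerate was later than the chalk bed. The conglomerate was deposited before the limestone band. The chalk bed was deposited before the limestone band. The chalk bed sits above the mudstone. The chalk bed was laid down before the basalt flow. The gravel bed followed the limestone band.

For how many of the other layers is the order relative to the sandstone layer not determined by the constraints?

2

Forced before the sandstone layer: the basalt flow, the chalk bed, and the mudstone; forced after the sandstone layer: the ash layer, the gravel bed, and the limestone band.
That leaves the conglomerate and the siltstone with no forced order relative to the sandstone layer — 2.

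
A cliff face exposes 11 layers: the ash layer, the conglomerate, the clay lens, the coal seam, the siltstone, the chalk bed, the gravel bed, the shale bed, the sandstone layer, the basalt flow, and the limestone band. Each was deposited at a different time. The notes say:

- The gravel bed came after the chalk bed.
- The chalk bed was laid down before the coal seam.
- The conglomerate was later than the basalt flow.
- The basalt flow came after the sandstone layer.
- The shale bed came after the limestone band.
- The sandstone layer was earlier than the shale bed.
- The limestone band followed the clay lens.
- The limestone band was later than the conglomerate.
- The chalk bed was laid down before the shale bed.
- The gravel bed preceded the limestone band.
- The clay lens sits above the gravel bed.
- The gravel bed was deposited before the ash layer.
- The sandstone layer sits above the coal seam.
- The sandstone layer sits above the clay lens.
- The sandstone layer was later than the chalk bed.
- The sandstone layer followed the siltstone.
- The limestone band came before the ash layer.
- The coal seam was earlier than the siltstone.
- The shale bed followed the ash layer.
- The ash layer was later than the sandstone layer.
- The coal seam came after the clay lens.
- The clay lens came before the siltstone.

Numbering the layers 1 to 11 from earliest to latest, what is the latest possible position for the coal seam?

4

The coal seam must come before the ash layer, the basalt flow, the conglomerate, the limestone band, the sandstone layer, the shale bed, and the siltstone — 7 layers forced after it.
Everything else can be placed before the coal seam in some valid order, so the coal seam can sit as late as position 11 − 7 = 4.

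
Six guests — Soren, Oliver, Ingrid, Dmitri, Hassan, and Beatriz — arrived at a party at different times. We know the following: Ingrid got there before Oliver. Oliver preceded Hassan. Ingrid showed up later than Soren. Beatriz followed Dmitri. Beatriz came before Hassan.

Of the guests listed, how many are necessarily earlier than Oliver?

2

Directly stated before Oliver: Ingrid.
Soren reaches Oliver via Soren → Ingrid → Oliver.
That's Ingrid and Soren — 2 in all.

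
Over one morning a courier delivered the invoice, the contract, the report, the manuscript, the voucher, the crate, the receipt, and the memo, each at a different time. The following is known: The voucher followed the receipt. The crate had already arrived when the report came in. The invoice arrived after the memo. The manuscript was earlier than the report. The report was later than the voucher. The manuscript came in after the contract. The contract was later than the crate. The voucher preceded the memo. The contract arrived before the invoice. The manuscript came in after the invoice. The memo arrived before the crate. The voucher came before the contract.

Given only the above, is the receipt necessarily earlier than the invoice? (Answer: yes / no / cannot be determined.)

yes

Chain the constraints: the receipt → the voucher → the memo → the invoice. Each link is directly stated, so the receipt comes before the invoice.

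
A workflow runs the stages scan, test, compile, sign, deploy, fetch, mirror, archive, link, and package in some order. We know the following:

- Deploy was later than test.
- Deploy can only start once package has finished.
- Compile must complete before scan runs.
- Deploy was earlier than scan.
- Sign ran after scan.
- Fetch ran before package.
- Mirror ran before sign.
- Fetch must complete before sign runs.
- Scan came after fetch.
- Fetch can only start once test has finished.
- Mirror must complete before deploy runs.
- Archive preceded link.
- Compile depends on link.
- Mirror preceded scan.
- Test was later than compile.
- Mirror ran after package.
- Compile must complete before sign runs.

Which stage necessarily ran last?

sign

Every other stage has a chain of constraints placing it before sign, so sign is last.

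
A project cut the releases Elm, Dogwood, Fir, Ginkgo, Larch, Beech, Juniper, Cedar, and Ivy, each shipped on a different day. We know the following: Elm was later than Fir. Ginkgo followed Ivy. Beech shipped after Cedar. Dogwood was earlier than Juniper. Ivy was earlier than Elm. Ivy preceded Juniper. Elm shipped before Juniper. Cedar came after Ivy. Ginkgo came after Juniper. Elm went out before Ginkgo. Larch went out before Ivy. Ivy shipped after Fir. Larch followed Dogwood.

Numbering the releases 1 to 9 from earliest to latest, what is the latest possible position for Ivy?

4

Ivy must come before Beech, Cedar, Elm, Ginkgo, and Juniper — 5 releases forced after it.
Everything else can be placed before Ivy in some valid order, so Ivy can sit as late as position 9 − 5 = 4.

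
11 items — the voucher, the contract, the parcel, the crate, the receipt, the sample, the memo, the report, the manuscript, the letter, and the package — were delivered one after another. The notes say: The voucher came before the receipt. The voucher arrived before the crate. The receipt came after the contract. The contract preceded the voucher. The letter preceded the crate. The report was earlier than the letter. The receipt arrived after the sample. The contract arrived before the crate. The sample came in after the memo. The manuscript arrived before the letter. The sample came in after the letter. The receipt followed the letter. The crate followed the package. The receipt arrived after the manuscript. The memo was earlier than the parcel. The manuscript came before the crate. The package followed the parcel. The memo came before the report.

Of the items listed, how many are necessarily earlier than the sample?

Directly stated before the sample: the letter and the memo.
The manuscript reaches the sample via the manuscript → the letter → the sample.
The report reaches the sample via the report → the letter → the sample.
That's the letter, the manuscript, the memo, and the report — 4 in all.

4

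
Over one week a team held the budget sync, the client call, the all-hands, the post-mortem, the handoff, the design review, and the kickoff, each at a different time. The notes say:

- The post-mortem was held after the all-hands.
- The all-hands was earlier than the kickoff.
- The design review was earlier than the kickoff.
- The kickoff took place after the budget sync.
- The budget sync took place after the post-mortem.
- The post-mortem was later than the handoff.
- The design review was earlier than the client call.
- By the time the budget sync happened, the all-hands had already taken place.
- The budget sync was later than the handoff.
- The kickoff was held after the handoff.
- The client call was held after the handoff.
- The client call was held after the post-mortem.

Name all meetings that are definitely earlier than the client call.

the all-hands, the design review, the handoff, the post-mortem

Directly stated before the client call: the design review, the handoff, and the post-mortem.
The all-hands reaches the client call via the all-hands → the post-mortem → the client call.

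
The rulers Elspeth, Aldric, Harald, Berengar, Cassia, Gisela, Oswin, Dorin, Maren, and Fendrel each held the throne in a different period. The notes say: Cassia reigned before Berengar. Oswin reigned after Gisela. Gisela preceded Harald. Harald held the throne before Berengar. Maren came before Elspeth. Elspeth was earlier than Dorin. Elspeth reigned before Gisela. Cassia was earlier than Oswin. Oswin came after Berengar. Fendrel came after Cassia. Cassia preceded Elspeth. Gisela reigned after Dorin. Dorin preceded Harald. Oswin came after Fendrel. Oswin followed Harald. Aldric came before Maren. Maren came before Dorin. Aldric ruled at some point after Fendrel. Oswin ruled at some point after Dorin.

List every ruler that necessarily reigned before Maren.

Aldric, Cassia, Fendrel

Directly stated before Maren: Aldric.
Cassia reaches Maren via Cassia → Fendrel → Aldric → Maren.
Fendrel reaches Maren via Fendrel → Aldric → Maren.
No chain forces Gisela (or any of the others) ahead of Maren.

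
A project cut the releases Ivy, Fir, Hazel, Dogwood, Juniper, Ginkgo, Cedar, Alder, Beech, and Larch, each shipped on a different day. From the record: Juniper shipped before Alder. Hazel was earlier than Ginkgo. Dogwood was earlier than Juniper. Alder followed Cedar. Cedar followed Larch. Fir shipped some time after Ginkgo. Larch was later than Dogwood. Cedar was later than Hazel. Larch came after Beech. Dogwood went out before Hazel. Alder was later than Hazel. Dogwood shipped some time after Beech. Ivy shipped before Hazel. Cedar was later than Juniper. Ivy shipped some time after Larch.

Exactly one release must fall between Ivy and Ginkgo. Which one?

Tracing the constraints gives Ivy → Hazel → Ginkgo, so Hazel sits after Ivy and before Ginkgo.
No other release is forced both after Ivy and before Ginkgo.

Hazel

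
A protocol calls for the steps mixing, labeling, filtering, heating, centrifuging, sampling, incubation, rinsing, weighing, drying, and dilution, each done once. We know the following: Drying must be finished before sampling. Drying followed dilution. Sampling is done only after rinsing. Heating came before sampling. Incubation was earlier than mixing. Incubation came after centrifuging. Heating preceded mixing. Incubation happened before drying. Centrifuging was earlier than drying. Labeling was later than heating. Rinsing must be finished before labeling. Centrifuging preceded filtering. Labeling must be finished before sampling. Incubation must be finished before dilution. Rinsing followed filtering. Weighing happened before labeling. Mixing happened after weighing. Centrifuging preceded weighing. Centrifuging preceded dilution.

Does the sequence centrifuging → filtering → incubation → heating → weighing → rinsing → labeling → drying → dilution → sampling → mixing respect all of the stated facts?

The constraints require dilution before drying, but in the proposed sequence drying appears ahead of dilution. That one violation is enough.

no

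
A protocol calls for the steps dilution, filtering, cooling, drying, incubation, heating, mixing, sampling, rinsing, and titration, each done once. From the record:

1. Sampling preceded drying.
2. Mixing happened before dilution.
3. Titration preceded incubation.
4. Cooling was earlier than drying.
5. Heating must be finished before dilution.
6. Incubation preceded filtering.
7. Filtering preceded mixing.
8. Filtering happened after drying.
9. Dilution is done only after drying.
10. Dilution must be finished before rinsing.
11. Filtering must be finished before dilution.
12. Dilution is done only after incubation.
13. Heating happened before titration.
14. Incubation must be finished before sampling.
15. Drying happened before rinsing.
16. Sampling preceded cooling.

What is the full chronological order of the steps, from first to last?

The constraints fix every adjacent pair, so only one ordering works:
heating → titration → incubation → sampling → cooling → drying → filtering → mixing → dilution → rinsing.

heating, titration, incubation, sampling, cooling, drying, filtering, mixing, dilution, rinsing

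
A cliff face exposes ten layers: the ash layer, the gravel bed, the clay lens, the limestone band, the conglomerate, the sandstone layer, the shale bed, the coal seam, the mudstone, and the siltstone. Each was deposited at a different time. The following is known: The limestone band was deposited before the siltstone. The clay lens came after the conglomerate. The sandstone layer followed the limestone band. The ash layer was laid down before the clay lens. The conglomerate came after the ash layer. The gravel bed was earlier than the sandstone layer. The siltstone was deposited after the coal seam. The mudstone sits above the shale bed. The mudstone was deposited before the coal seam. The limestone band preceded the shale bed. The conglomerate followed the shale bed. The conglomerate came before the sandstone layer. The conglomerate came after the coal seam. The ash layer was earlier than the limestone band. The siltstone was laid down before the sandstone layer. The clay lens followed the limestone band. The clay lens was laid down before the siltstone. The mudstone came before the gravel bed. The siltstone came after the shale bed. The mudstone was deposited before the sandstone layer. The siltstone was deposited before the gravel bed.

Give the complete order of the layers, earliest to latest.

the ash layer, the limestone band, the shale bed, the mudstone, the coal seam, the conglomerate, the clay lens, the siltstone, the gravel bed, the sandstone layer

The constraints fix every adjacent pair, so only one ordering works:
the ash layer → the limestone band → the shale bed → the mudstone → the coal seam → the conglomerate → the clay lens → the siltstone → the gravel bed → the sandstone layer.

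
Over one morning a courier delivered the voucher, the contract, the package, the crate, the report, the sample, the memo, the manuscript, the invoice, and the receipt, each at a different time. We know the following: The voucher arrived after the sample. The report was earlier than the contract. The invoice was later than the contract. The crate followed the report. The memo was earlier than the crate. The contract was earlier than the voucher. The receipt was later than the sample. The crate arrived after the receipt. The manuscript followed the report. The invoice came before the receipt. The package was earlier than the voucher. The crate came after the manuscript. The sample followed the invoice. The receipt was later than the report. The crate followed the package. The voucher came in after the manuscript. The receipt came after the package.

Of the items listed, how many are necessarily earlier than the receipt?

5

Directly stated before the receipt: the invoice, the package, the report, and the sample.
The contract reaches the receipt via the contract → the invoice → the receipt.
No chain forces the voucher (or any of the others) ahead of the receipt.
That's the contract, the invoice, the package, the report, and the sample — 5 in all.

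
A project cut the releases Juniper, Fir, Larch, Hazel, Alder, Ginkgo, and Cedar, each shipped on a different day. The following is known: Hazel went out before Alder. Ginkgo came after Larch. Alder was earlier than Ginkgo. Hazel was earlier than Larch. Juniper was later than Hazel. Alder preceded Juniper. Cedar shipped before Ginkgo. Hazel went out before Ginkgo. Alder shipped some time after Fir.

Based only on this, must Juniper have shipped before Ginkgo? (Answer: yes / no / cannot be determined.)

No chain of stated constraints runs from Juniper to Ginkgo, and none runs from Ginkgo to Juniper either.
So the relative order of Juniper and Ginkgo is not fixed by the given facts.

cannot be determined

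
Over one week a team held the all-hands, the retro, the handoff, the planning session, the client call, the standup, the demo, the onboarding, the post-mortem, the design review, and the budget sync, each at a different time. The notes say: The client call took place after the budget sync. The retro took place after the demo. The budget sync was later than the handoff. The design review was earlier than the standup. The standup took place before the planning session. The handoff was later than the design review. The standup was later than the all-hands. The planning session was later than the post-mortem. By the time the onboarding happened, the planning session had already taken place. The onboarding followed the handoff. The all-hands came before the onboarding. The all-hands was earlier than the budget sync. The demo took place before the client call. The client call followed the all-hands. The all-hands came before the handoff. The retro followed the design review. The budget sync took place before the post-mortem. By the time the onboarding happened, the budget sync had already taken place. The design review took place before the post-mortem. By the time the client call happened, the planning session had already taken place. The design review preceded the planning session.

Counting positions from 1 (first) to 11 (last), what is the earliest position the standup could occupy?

The all-hands and the design review must both come before the standup — 2 forced predecessors.
Nothing else is forced ahead of the standup, so its earliest slot is position 2 + 1 = 3.

3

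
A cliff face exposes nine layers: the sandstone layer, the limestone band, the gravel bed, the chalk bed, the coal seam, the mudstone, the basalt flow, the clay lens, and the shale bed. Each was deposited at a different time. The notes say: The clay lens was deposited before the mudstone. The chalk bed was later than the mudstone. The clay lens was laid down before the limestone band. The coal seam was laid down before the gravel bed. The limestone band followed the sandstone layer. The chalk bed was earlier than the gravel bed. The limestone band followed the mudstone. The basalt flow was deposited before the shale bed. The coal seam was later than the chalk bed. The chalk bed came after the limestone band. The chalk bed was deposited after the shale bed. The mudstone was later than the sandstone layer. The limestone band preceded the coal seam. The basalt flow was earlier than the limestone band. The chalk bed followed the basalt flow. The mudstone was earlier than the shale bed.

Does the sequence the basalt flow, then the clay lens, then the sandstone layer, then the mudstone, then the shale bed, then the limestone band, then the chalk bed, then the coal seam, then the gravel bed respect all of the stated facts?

yes

Check each stated constraint against the proposed order — e.g. the basalt flow is ahead of the limestone band; the basalt flow is ahead of the chalk bed. Every pair is in the required order; nothing is violated.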